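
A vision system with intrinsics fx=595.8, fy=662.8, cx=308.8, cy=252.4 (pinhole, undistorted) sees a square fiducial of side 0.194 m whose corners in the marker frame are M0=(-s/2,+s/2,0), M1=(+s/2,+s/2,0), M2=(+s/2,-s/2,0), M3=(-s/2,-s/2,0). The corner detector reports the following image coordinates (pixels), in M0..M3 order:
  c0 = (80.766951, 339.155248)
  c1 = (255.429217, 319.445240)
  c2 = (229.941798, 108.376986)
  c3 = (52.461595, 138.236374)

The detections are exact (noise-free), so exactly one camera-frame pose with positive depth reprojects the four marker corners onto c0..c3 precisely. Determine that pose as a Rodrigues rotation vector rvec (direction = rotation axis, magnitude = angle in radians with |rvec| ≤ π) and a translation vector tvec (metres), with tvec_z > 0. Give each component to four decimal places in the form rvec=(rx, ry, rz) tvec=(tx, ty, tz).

Intrinsics K: fx=595.8, fy=662.8, cx=308.8, cy=252.4
Marker side s = 0.194 m; corners in marker frame (Z=0):
  M0 = (-0.0970, +0.0970, 0)
  M1 = (+0.0970, +0.0970, 0)
  M2 = (+0.0970, -0.0970, 0)
  M3 = (-0.0970, -0.0970, 0)
Detected image corners:
  c0 = (80.766951, 339.155248) px
  c1 = (255.429217, 319.445240) px
  c2 = (229.941798, 108.376986) px
  c3 = (52.461595, 138.236374) px
Planar DLT: solve 8×8 A·h = b for H (H[2,2]=1):
  H  [+870.43939 +157.22953 +152.75886]
  H  [-181.68546 +1088.16825 +227.78146]
  H  [-0.23964 +0.11910 +1.00000]
B = K⁻¹H; ‖b₁‖=1.613570, ‖b₂‖=1.613570; λ = 2/(‖b₁‖+‖b₂‖) = 0.619744, sign → tz>0 ⇒ λ=+0.619744
r₁ = λ·B[:,0] = (+0.98240,-0.11333,-0.14852); r₂ = λ·B[:,1] = (+0.12529,+0.98937,+0.07381)
r₃ = r₁×r₂ = (+0.13857,-0.09112,+0.98615); SVD([r₁ r₂ r₃]) → R = UVᵀ:
  R  [+0.98240 +0.12529 +0.13857]
  R  [-0.11333 +0.98937 -0.09112]
  R  [-0.14852 +0.07381 +0.98615]
t = (-0.16231, -0.02302, +0.61974) m
tr R = 2.957917; θ = arccos((tr R − 1)/2) = 0.205503 rad = 11.774°
axis k = ((R−Rᵀ)₃₂, (R−Rᵀ)₁₃, (R−Rᵀ)₂₁) / (2 sinθ) = (+0.404138, +0.703440, -0.584675)
rvec = θ·k = (+0.083052, +0.144559, -0.120153)

rvec=(0.0831, 0.1446, -0.1202) tvec=(-0.1623, -0.0230, 0.6197)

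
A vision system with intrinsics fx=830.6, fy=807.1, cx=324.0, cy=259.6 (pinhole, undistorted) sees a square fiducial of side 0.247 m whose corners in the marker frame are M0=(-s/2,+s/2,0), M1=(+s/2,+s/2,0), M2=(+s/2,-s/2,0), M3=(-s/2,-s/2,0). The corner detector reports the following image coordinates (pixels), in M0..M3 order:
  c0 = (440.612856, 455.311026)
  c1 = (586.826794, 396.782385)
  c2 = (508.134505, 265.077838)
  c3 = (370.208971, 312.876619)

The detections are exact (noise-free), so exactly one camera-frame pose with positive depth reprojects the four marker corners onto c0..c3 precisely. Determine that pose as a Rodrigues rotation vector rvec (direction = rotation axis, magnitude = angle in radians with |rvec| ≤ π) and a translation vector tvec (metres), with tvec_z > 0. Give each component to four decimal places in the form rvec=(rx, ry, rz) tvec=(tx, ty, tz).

Intrinsics K: fx=830.6, fy=807.1, cx=324.0, cy=259.6
Marker side s = 0.247 m; corners in marker frame (Z=0):
  M0 = (-0.1235, +0.1235, 0)
  M1 = (+0.1235, +0.1235, 0)
  M2 = (+0.1235, -0.1235, 0)
  M3 = (-0.1235, -0.1235, 0)
Detected image corners:
  c0 = (440.612856, 455.311026) px
  c1 = (586.826794, 396.782385) px
  c2 = (508.134505, 265.077838) px
  c3 = (370.208971, 312.876619) px
Planar DLT: solve 8×8 A·h = b for H (H[2,2]=1):
  H  [+663.68468 +142.86349 +476.54866]
  H  [-147.40993 +434.87165 +354.06673]
  H  [+0.18721 -0.33443 +1.00000]
B = K⁻¹H; ‖b₁‖=0.788115, ‖b₂‖=0.788115; λ = 2/(‖b₁‖+‖b₂‖) = 1.268850, sign → tz>0 ⇒ λ=+1.268850
r₁ = λ·B[:,0] = (+0.92120,-0.30815,+0.23754); r₂ = λ·B[:,1] = (+0.38377,+0.82015,-0.42434)
r₃ = r₁×r₂ = (-0.06406,+0.48207,+0.87379); SVD([r₁ r₂ r₃]) → R = UVᵀ:
  R  [+0.92120 +0.38377 -0.06406]
  R  [-0.30815 +0.82015 +0.48207]
  R  [+0.23754 -0.42434 +0.87379]
t = (+0.23304, +0.14851, +1.26885) m
tr R = 2.615146; θ = arccos((tr R − 1)/2) = 0.630771 rad = 36.141°
axis k = ((R−Rᵀ)₃₂, (R−Rᵀ)₁₃, (R−Rᵀ)₂₁) / (2 sinθ) = (-0.768449, -0.255699, -0.586604)
rvec = θ·k = (-0.484716, -0.161288, -0.370013)

rvec=(-0.4847, -0.1613, -0.3700) tvec=(0.2330, 0.1485, 1.2688)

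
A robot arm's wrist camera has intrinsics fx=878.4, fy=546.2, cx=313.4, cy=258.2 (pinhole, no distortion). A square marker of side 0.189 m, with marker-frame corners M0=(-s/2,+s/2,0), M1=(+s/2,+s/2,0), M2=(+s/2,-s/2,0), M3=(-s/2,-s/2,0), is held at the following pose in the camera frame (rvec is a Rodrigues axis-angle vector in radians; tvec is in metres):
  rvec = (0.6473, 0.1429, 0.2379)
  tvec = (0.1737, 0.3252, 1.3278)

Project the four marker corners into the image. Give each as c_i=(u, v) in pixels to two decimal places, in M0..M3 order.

Intrinsics K: fx=878.4, fy=546.2, cx=313.4, cy=258.2
Marker side s = 0.189 m; corners in marker frame (Z=0):
  M0 = (-0.0945, +0.0945, 0)
  M1 = (+0.0945, +0.0945, 0)
  M2 = (+0.0945, -0.0945, 0)
  M3 = (-0.0945, -0.0945, 0)
rvec = (0.6473, 0.1429, 0.2379), |rvec| = θ = 0.70428 rad = 40.352°
Rodrigues: sinθ=0.64749, 1−cosθ=0.23792; R = I + sinθ·[k]× + (1−cosθ)·[k]×²:
    [+0.96306 -0.17435 +0.20524]
    [+0.26308 +0.77187 -0.57879]
    [-0.05751 +0.61141 +0.78922]
t = (0.1737, 0.3252, 1.3278) m
M0: Pc = R·M0+t = (+0.06622, +0.37328, +1.39101); u = 878.4·(+0.06622)/1.39101 + 313.4 = 355.2139, v = 546.2·(+0.37328)/1.39101 + 258.2 = 404.7736
M1: Pc = R·M1+t = (+0.24823, +0.42300, +1.38014); u = 878.4·(+0.24823)/1.38014 + 313.4 = 471.3894, v = 546.2·(+0.42300)/1.38014 + 258.2 = 425.6061
M2: Pc = R·M2+t = (+0.28118, +0.27712, +1.26459); u = 878.4·(+0.28118)/1.26459 + 313.4 = 508.7147, v = 546.2·(+0.27712)/1.26459 + 258.2 = 377.8934
M3: Pc = R·M3+t = (+0.09917, +0.22740, +1.27546); u = 878.4·(+0.09917)/1.27546 + 313.4 = 381.6956, v = 546.2·(+0.22740)/1.27546 + 258.2 = 355.5801

c0=(355.21, 404.77) c1=(471.39, 425.61) c2=(508.71, 377.89) c3=(381.70, 355.58)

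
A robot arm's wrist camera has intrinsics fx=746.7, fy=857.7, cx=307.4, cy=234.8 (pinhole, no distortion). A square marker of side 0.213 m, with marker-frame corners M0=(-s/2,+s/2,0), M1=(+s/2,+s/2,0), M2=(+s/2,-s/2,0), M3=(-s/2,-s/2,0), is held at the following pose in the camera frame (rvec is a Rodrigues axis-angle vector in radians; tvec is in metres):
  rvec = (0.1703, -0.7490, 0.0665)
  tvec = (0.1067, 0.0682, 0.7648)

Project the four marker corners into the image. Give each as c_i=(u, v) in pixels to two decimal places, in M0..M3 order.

c0=(324.30, 445.06) c1=(457.99, 409.04) c2=(486.38, 196.61) c3=(353.32, 188.59)

Intrinsics K: fx=746.7, fy=857.7, cx=307.4, cy=234.8
Marker side s = 0.213 m; corners in marker frame (Z=0):
  M0 = (-0.1065, +0.1065, 0)
  M1 = (+0.1065, +0.1065, 0)
  M2 = (+0.1065, -0.1065, 0)
  M3 = (-0.1065, -0.1065, 0)
rvec = (0.1703, -0.7490, 0.0665), |rvec| = θ = 0.77099 rad = 44.174°
Rodrigues: sinθ=0.69685, 1−cosθ=0.28278; R = I + sinθ·[k]× + (1−cosθ)·[k]×²:
    [+0.73102 -0.12078 -0.67158]
    [-0.00058 +0.98410 -0.17762]
    [+0.68236 +0.13023 +0.71932]
t = (0.1067, 0.0682, 0.7648) m
M0: Pc = R·M0+t = (+0.01598, +0.17307, +0.70600); u = 746.7·(+0.01598)/0.70600 + 307.4 = 324.3044, v = 857.7·(+0.17307)/0.70600 + 234.8 = 445.0559
M1: Pc = R·M1+t = (+0.17169, +0.17295, +0.85134); u = 746.7·(+0.17169)/0.85134 + 307.4 = 457.9870, v = 857.7·(+0.17295)/0.85134 + 234.8 = 409.0373
M2: Pc = R·M2+t = (+0.19742, -0.03667, +0.82360); u = 746.7·(+0.19742)/0.82360 + 307.4 = 486.3837, v = 857.7·(-0.03667)/0.82360 + 234.8 = 196.6141
M3: Pc = R·M3+t = (+0.04171, -0.03655, +0.67826); u = 746.7·(+0.04171)/0.67826 + 307.4 = 353.3190, v = 857.7·(-0.03655)/0.67826 + 234.8 = 188.5862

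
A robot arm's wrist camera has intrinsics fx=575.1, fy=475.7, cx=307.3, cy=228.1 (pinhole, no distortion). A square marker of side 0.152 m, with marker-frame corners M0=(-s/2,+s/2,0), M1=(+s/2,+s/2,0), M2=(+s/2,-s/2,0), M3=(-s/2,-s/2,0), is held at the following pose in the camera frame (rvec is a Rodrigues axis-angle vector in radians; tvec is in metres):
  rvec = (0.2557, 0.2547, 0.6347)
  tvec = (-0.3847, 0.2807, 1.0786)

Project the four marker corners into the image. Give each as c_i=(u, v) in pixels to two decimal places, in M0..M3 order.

Intrinsics K: fx=575.1, fy=475.7, cx=307.3, cy=228.1
Marker side s = 0.152 m; corners in marker frame (Z=0):
  M0 = (-0.0760, +0.0760, 0)
  M1 = (+0.0760, +0.0760, 0)
  M2 = (+0.0760, -0.0760, 0)
  M3 = (-0.0760, -0.0760, 0)
rvec = (0.2557, 0.2547, 0.6347), |rvec| = θ = 0.73014 rad = 41.834°
Rodrigues: sinθ=0.66697, 1−cosθ=0.25492; R = I + sinθ·[k]× + (1−cosθ)·[k]×²:
    [+0.77635 -0.54865 +0.31027]
    [+0.61093 +0.77610 -0.15628]
    [-0.15506 +0.31088 +0.93772]
t = (-0.3847, 0.2807, 1.0786) m
M0: Pc = R·M0+t = (-0.48540, +0.29325, +1.11401); u = 575.1·(-0.48540)/1.11401 + 307.3 = 56.7160, v = 475.7·(+0.29325)/1.11401 + 228.1 = 353.3235
M1: Pc = R·M1+t = (-0.36739, +0.38611, +1.09044); u = 575.1·(-0.36739)/1.09044 + 307.3 = 113.5357, v = 475.7·(+0.38611)/1.09044 + 228.1 = 396.5407
M2: Pc = R·M2+t = (-0.28400, +0.26815, +1.04319); u = 575.1·(-0.28400)/1.04319 + 307.3 = 150.7334, v = 475.7·(+0.26815)/1.04319 + 228.1 = 350.3766
M3: Pc = R·M3+t = (-0.40201, +0.17529, +1.06676); u = 575.1·(-0.40201)/1.06676 + 307.3 = 90.5749, v = 475.7·(+0.17529)/1.06676 + 228.1 = 306.2650

c0=(56.72, 353.32) c1=(113.54, 396.54) c2=(150.73, 350.38) c3=(90.57, 306.27)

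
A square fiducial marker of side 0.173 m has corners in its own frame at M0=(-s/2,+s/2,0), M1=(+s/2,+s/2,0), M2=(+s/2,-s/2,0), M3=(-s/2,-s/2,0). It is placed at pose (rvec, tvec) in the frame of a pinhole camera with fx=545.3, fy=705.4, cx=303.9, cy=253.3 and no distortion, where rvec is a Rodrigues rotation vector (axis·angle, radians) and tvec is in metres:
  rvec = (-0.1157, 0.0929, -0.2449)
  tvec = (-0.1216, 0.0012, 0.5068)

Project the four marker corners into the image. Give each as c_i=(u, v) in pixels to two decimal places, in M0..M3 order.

Intrinsics K: fx=545.3, fy=705.4, cx=303.9, cy=253.3
Marker side s = 0.173 m; corners in marker frame (Z=0):
  M0 = (-0.0865, +0.0865, 0)
  M1 = (+0.0865, +0.0865, 0)
  M2 = (+0.0865, -0.0865, 0)
  M3 = (-0.0865, -0.0865, 0)
rvec = (-0.1157, 0.0929, -0.2449), |rvec| = θ = 0.28634 rad = 16.406°
Rodrigues: sinθ=0.28245, 1−cosθ=0.04072; R = I + sinθ·[k]× + (1−cosθ)·[k]×²:
    [+0.96593 +0.23623 +0.10571]
    [-0.24690 +0.96357 +0.10283]
    [-0.07756 -0.12542 +0.98907]
t = (-0.1216, 0.0012, 0.5068) m
M0: Pc = R·M0+t = (-0.18472, +0.10591, +0.50266); u = 545.3·(-0.18472)/0.50266 + 303.9 = 103.5114, v = 705.4·(+0.10591)/0.50266 + 253.3 = 401.9214
M1: Pc = R·M1+t = (-0.01761, +0.06319, +0.48924); u = 545.3·(-0.01761)/0.48924 + 303.9 = 284.2687, v = 705.4·(+0.06319)/0.48924 + 253.3 = 344.4109
M2: Pc = R·M2+t = (-0.05848, -0.10351, +0.51094); u = 545.3·(-0.05848)/0.51094 + 303.9 = 241.4864, v = 705.4·(-0.10351)/0.51094 + 253.3 = 110.4004
M3: Pc = R·M3+t = (-0.22559, -0.06079, +0.52436); u = 545.3·(-0.22559)/0.52436 + 303.9 = 69.3038, v = 705.4·(-0.06079)/0.52436 + 253.3 = 171.5195

c0=(103.51, 401.92) c1=(284.27, 344.41) c2=(241.49, 110.40) c3=(69.30, 171.52)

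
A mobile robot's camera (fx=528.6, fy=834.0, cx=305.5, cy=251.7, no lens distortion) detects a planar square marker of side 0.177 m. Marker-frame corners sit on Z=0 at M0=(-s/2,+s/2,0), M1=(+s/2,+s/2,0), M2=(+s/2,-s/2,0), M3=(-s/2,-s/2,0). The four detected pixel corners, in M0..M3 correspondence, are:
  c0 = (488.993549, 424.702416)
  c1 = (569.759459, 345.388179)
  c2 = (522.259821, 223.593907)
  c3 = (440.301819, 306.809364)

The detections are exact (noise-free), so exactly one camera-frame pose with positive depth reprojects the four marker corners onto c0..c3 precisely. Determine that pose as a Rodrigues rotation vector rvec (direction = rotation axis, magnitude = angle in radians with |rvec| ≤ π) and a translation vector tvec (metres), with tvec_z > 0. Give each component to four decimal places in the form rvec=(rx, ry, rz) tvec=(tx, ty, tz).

Intrinsics K: fx=528.6, fy=834.0, cx=305.5, cy=251.7
Marker side s = 0.177 m; corners in marker frame (Z=0):
  M0 = (-0.0885, +0.0885, 0)
  M1 = (+0.0885, +0.0885, 0)
  M2 = (+0.0885, -0.0885, 0)
  M3 = (-0.0885, -0.0885, 0)
Detected image corners:
  c0 = (488.993549, 424.702416) px
  c1 = (569.759459, 345.388179) px
  c2 = (522.259821, 223.593907) px
  c3 = (440.301819, 306.809364) px
Planar DLT: solve 8×8 A·h = b for H (H[2,2]=1):
  H  [+413.53628 +340.83260 +505.29118]
  H  [-488.64720 +721.43822 +326.17641]
  H  [-0.09122 +0.13670 +1.00000]
B = K⁻¹H; ‖b₁‖=1.008664, ‖b₂‖=1.008664; λ = 2/(‖b₁‖+‖b₂‖) = 0.991410, sign → tz>0 ⇒ λ=+0.991410
r₁ = λ·B[:,0] = (+0.82787,-0.55358,-0.09043); r₂ = λ·B[:,1] = (+0.56092,+0.81670,+0.13553)
r₃ = r₁×r₂ = (-0.00117,-0.16292,+0.98664); SVD([r₁ r₂ r₃]) → R = UVᵀ:
  R  [+0.82787 +0.56092 -0.00117]
  R  [-0.55358 +0.81670 -0.16292]
  R  [-0.09043 +0.13553 +0.98664]
t = (+0.37472, +0.08853, +0.99141) m
tr R = 2.631210; θ = arccos((tr R − 1)/2) = 0.617022 rad = 35.353°
axis k = ((R−Rᵀ)₃₂, (R−Rᵀ)₁₃, (R−Rᵀ)₂₁) / (2 sinθ) = (+0.257903, +0.077140, -0.963087)
rvec = θ·k = (+0.159132, +0.047597, -0.594246)

rvec=(0.1591, 0.0476, -0.5942) tvec=(0.3747, 0.0885, 0.9914)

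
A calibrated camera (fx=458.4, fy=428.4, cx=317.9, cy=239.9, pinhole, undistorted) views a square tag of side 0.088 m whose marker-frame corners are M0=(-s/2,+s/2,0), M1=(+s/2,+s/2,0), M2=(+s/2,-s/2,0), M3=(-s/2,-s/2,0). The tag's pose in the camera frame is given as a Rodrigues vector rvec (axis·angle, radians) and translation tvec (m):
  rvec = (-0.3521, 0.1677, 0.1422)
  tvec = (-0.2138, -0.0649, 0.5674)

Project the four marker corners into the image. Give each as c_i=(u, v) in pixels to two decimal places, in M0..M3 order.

c0=(102.14, 217.89) c1=(167.90, 224.77) c2=(187.26, 164.50) c3=(124.20, 159.64)

Intrinsics K: fx=458.4, fy=428.4, cx=317.9, cy=239.9
Marker side s = 0.088 m; corners in marker frame (Z=0):
  M0 = (-0.0440, +0.0440, 0)
  M1 = (+0.0440, +0.0440, 0)
  M2 = (+0.0440, -0.0440, 0)
  M3 = (-0.0440, -0.0440, 0)
rvec = (-0.3521, 0.1677, 0.1422), |rvec| = θ = 0.41511 rad = 23.784°
Rodrigues: sinθ=0.40329, 1−cosθ=0.08493; R = I + sinθ·[k]× + (1−cosθ)·[k]×²:
    [+0.97617 -0.16725 +0.13825]
    [+0.10905 +0.92893 +0.35383]
    [-0.18760 -0.33032 +0.92504]
t = (-0.2138, -0.0649, 0.5674) m
M0: Pc = R·M0+t = (-0.26411, -0.02883, +0.56112); u = 458.4·(-0.26411)/0.56112 + 317.9 = 102.1381, v = 428.4·(-0.02883)/0.56112 + 239.9 = 217.8928
M1: Pc = R·M1+t = (-0.17821, -0.01923, +0.54461); u = 458.4·(-0.17821)/0.54461 + 317.9 = 167.9025, v = 428.4·(-0.01923)/0.54461 + 239.9 = 224.7743
M2: Pc = R·M2+t = (-0.16349, -0.10097, +0.57368); u = 458.4·(-0.16349)/0.57368 + 317.9 = 187.2636, v = 428.4·(-0.10097)/0.57368 + 239.9 = 164.4962
M3: Pc = R·M3+t = (-0.24939, -0.11057, +0.59019); u = 458.4·(-0.24939)/0.59019 + 317.9 = 124.1967, v = 428.4·(-0.11057)/0.59019 + 239.9 = 159.6398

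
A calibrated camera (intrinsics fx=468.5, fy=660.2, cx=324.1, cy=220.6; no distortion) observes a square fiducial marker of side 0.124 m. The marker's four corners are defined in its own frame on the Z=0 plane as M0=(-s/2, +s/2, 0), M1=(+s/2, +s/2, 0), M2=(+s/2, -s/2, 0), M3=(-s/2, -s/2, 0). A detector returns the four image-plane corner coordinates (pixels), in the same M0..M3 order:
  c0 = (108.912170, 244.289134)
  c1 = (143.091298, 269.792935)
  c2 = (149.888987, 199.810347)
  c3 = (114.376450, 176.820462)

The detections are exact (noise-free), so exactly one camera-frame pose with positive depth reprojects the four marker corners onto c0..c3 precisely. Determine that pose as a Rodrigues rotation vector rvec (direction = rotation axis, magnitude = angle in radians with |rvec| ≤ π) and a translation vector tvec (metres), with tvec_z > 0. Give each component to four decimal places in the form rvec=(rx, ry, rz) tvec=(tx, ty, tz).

rvec=(0.2124, 0.4830, 0.2968) tvec=(-0.4647, 0.0039, 1.1137)

Intrinsics K: fx=468.5, fy=660.2, cx=324.1, cy=220.6
Marker side s = 0.124 m; corners in marker frame (Z=0):
  M0 = (-0.0620, +0.0620, 0)
  M1 = (+0.0620, +0.0620, 0)
  M2 = (+0.0620, -0.0620, 0)
  M3 = (-0.0620, -0.0620, 0)
Detected image corners:
  c0 = (108.912170, 244.289134) px
  c1 = (143.091298, 269.792935) px
  c2 = (149.888987, 199.810347) px
  c3 = (114.376450, 176.820462) px
Planar DLT: solve 8×8 A·h = b for H (H[2,2]=1):
  H  [+231.85483 -18.12230 +128.61052]
  H  [+111.01486 +607.81924 +222.90732]
  H  [-0.38026 +0.24169 +1.00000]
B = K⁻¹H; ‖b₁‖=0.897905, ‖b₂‖=0.897905; λ = 2/(‖b₁‖+‖b₂‖) = 1.113704, sign → tz>0 ⇒ λ=+1.113704
r₁ = λ·B[:,0] = (+0.84413,+0.32878,-0.42350); r₂ = λ·B[:,1] = (-0.22929,+0.93540,+0.26917)
r₃ = r₁×r₂ = (+0.48464,-0.13011,+0.86498); SVD([r₁ r₂ r₃]) → R = UVᵀ:
  R  [+0.84413 -0.22929 +0.48464]
  R  [+0.32878 +0.93540 -0.13011]
  R  [-0.42350 +0.26917 +0.86498]
t = (-0.46471, +0.00389, +1.11370) m
tr R = 2.644510; θ = arccos((tr R − 1)/2) = 0.605434 rad = 34.689°
axis k = ((R−Rᵀ)₃₂, (R−Rᵀ)₁₃, (R−Rᵀ)₂₁) / (2 sinθ) = (+0.350791, +0.797846, +0.490292)
rvec = θ·k = (+0.212381, +0.483044, +0.296840)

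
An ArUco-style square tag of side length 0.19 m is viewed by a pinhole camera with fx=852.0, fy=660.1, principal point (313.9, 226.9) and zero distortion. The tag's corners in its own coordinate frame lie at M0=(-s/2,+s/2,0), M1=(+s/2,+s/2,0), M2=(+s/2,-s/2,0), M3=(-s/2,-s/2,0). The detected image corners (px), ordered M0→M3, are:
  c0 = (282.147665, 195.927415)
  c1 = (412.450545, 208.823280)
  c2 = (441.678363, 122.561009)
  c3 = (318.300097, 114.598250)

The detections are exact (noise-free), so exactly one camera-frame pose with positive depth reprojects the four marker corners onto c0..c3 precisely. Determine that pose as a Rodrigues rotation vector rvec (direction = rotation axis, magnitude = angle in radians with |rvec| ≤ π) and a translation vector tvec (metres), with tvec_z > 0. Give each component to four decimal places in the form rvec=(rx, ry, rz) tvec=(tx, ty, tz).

rvec=(-0.4951, 0.2901, 0.2162) tvec=(0.0698, -0.1257, 1.2206)

Intrinsics K: fx=852.0, fy=660.1, cx=313.9, cy=226.9
Marker side s = 0.19 m; corners in marker frame (Z=0):
  M0 = (-0.0950, +0.0950, 0)
  M1 = (+0.0950, +0.0950, 0)
  M2 = (+0.0950, -0.0950, 0)
  M3 = (-0.0950, -0.0950, 0)
Detected image corners:
  c0 = (282.147665, 195.927415) px
  c1 = (412.450545, 208.823280) px
  c2 = (441.678363, 122.561009) px
  c3 = (318.300097, 114.598250) px
Planar DLT: solve 8×8 A·h = b for H (H[2,2]=1):
  H  [+570.39482 -301.88850 +362.59660]
  H  [+11.83511 +383.60871 +158.92984]
  H  [-0.26557 -0.35577 +1.00000]
B = K⁻¹H; ‖b₁‖=0.819287, ‖b₂‖=0.819287; λ = 2/(‖b₁‖+‖b₂‖) = 1.220574, sign → tz>0 ⇒ λ=+1.220574
r₁ = λ·B[:,0] = (+0.93657,+0.13330,-0.32414); r₂ = λ·B[:,1] = (-0.27250,+0.85859,-0.43425)
r₃ = r₁×r₂ = (+0.22042,+0.49503,+0.84045); SVD([r₁ r₂ r₃]) → R = UVᵀ:
  R  [+0.93657 -0.27250 +0.22042]
  R  [+0.13330 +0.85859 +0.49503]
  R  [-0.32414 -0.43425 +0.84045]
t = (+0.06976, -0.12568, +1.22057) m
tr R = 2.635609; θ = arccos((tr R − 1)/2) = 0.613210 rad = 35.134°
axis k = ((R−Rᵀ)₃₂, (R−Rᵀ)₁₃, (R−Rᵀ)₂₁) / (2 sinθ) = (-0.807375, +0.473122, +0.352564)
rvec = θ·k = (-0.495091, +0.290123, +0.216196)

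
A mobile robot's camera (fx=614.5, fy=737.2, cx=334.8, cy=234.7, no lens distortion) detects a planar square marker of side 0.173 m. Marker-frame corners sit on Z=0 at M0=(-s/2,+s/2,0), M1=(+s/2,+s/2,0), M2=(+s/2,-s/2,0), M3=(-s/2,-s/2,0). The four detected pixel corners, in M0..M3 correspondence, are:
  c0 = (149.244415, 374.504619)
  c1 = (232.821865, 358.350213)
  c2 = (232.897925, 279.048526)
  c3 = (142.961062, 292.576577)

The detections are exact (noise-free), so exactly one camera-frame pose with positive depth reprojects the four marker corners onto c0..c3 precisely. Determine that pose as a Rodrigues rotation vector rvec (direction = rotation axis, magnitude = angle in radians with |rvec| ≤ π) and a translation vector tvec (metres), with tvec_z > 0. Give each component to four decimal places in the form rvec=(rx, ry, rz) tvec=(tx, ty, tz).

rvec=(0.5542, -0.3579, -0.0097) tvec=(-0.2927, 0.1568, 1.2469)

Intrinsics K: fx=614.5, fy=737.2, cx=334.8, cy=234.7
Marker side s = 0.173 m; corners in marker frame (Z=0):
  M0 = (-0.0865, +0.0865, 0)
  M1 = (+0.0865, +0.0865, 0)
  M2 = (+0.0865, -0.0865, 0)
  M3 = (-0.0865, -0.0865, 0)
Detected image corners:
  c0 = (149.244415, 374.504619) px
  c1 = (232.821865, 358.350213) px
  c2 = (232.897925, 279.048526) px
  c3 = (142.961062, 292.576577) px
Planar DLT: solve 8×8 A·h = b for H (H[2,2]=1):
  H  [+550.96089 +96.01061 +190.52969]
  H  [+0.22547 +600.90072 +327.39445]
  H  [+0.26458 +0.41424 +1.00000]
B = K⁻¹H; ‖b₁‖=0.802013, ‖b₂‖=0.802013; λ = 2/(‖b₁‖+‖b₂‖) = 1.246863, sign → tz>0 ⇒ λ=+1.246863
r₁ = λ·B[:,0] = (+0.93820,-0.10465,+0.32990); r₂ = λ·B[:,1] = (-0.08660,+0.85190,+0.51650)
r₃ = r₁×r₂ = (-0.33509,-0.51315,+0.79019); SVD([r₁ r₂ r₃]) → R = UVᵀ:
  R  [+0.93820 -0.08660 -0.33509]
  R  [-0.10465 +0.85190 -0.51315]
  R  [+0.32990 +0.51650 +0.79019]
t = (-0.29273, +0.15678, +1.24686) m
tr R = 2.580281; θ = arccos((tr R − 1)/2) = 0.659758 rad = 37.801°
axis k = ((R−Rᵀ)₃₂, (R−Rᵀ)₁₃, (R−Rᵀ)₂₁) / (2 sinθ) = (+0.839949, -0.542465, -0.014725)
rvec = θ·k = (+0.554163, -0.357896, -0.009715)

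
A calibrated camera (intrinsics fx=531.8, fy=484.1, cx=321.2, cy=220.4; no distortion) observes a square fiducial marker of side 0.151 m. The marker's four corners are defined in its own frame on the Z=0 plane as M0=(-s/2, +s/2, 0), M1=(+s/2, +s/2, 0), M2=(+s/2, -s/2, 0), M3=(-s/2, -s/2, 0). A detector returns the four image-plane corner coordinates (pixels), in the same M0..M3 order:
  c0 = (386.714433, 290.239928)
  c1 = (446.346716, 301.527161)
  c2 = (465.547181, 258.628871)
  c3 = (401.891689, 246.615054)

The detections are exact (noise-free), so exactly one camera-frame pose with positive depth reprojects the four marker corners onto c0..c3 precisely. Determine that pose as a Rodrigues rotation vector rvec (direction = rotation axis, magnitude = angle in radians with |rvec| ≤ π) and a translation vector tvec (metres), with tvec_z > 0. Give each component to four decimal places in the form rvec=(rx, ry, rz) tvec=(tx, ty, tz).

Intrinsics K: fx=531.8, fy=484.1, cx=321.2, cy=220.4
Marker side s = 0.151 m; corners in marker frame (Z=0):
  M0 = (-0.0755, +0.0755, 0)
  M1 = (+0.0755, +0.0755, 0)
  M2 = (+0.0755, -0.0755, 0)
  M3 = (-0.0755, -0.0755, 0)
Detected image corners:
  c0 = (386.714433, 290.239928) px
  c1 = (446.346716, 301.527161) px
  c2 = (465.547181, 258.628871) px
  c3 = (401.891689, 246.615054) px
Planar DLT: solve 8×8 A·h = b for H (H[2,2]=1):
  H  [+405.75879 +69.34881 +424.83422]
  H  [+75.75796 +404.67120 +274.95432]
  H  [-0.00481 +0.43088 +1.00000]
B = K⁻¹H; ‖b₁‖=0.782178, ‖b₂‖=0.782178; λ = 2/(‖b₁‖+‖b₂‖) = 1.278482, sign → tz>0 ⇒ λ=+1.278482
r₁ = λ·B[:,0] = (+0.97919,+0.20287,-0.00615); r₂ = λ·B[:,1] = (-0.16600,+0.81792,+0.55087)
r₃ = r₁×r₂ = (+0.11679,-0.53838,+0.83457); SVD([r₁ r₂ r₃]) → R = UVᵀ:
  R  [+0.97919 -0.16600 +0.11679]
  R  [+0.20287 +0.81792 -0.53838]
  R  [-0.00615 +0.55087 +0.83457]
t = (+0.24914, +0.14407, +1.27848) m
tr R = 2.631669; θ = arccos((tr R − 1)/2) = 0.616626 rad = 35.330°
axis k = ((R−Rᵀ)₃₂, (R−Rᵀ)₁₃, (R−Rᵀ)₂₁) / (2 sinθ) = (+0.941796, +0.106297, +0.318936)
rvec = θ·k = (+0.580736, +0.065545, +0.196664)

rvec=(0.5807, 0.0655, 0.1967) tvec=(0.2491, 0.1441, 1.2785)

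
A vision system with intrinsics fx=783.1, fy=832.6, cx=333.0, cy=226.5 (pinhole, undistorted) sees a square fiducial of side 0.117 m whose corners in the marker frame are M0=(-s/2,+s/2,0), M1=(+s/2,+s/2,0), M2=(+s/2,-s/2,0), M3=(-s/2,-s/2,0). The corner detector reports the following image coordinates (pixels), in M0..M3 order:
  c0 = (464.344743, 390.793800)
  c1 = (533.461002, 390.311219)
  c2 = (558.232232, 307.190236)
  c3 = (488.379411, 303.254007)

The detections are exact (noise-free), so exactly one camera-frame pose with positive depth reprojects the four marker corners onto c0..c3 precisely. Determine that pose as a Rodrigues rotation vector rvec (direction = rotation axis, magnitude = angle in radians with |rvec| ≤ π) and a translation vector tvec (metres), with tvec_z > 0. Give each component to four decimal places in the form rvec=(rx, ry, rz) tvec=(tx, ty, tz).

Intrinsics K: fx=783.1, fy=832.6, cx=333.0, cy=226.5
Marker side s = 0.117 m; corners in marker frame (Z=0):
  M0 = (-0.0585, +0.0585, 0)
  M1 = (+0.0585, +0.0585, 0)
  M2 = (+0.0585, -0.0585, 0)
  M3 = (-0.0585, -0.0585, 0)
Detected image corners:
  c0 = (464.344743, 390.793800) px
  c1 = (533.461002, 390.311219) px
  c2 = (558.232232, 307.190236) px
  c3 = (488.379411, 303.254007) px
Planar DLT: solve 8×8 A·h = b for H (H[2,2]=1):
  H  [+817.53010 -83.78609 +511.81947]
  H  [+166.74579 +813.82761 +348.51919]
  H  [+0.43766 +0.24431 +1.00000]
B = K⁻¹H; ‖b₁‖=0.966470, ‖b₂‖=0.966469; λ = 2/(‖b₁‖+‖b₂‖) = 1.034694, sign → tz>0 ⇒ λ=+1.034694
r₁ = λ·B[:,0] = (+0.88762,+0.08403,+0.45284); r₂ = λ·B[:,1] = (-0.21820,+0.94260,+0.25278)
r₃ = r₁×r₂ = (-0.40561,-0.32319,+0.85500); SVD([r₁ r₂ r₃]) → R = UVᵀ:
  R  [+0.88762 -0.21820 -0.40561]
  R  [+0.08403 +0.94260 -0.32319]
  R  [+0.45284 +0.25278 +0.85500]
t = (+0.23627, +0.15164, +1.03469) m
tr R = 2.685223; θ = arccos((tr R − 1)/2) = 0.568682 rad = 32.583°
axis k = ((R−Rᵀ)₃₂, (R−Rᵀ)₁₃, (R−Rᵀ)₂₁) / (2 sinθ) = (+0.534768, -0.797046, +0.280606)
rvec = θ·k = (+0.304113, -0.453266, +0.159575)

rvec=(0.3041, -0.4533, 0.1596) tvec=(0.2363, 0.1516, 1.0347)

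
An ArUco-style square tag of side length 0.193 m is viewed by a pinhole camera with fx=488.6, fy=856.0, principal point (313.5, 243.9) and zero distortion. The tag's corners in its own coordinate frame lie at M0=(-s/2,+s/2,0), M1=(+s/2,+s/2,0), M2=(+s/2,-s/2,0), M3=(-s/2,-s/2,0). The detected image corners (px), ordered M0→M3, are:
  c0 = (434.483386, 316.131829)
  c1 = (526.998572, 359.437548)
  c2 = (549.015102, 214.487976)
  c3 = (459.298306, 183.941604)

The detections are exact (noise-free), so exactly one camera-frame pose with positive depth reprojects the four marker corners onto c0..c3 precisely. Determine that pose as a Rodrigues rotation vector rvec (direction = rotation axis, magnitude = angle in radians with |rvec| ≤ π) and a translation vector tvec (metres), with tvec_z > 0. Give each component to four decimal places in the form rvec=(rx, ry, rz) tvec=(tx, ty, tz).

rvec=(-0.3676, 0.4043, 0.3177) tvec=(0.3878, 0.0276, 1.0677)

Intrinsics K: fx=488.6, fy=856.0, cx=313.5, cy=243.9
Marker side s = 0.193 m; corners in marker frame (Z=0):
  M0 = (-0.0965, +0.0965, 0)
  M1 = (+0.0965, +0.0965, 0)
  M2 = (+0.0965, -0.0965, 0)
  M3 = (-0.0965, -0.0965, 0)
Detected image corners:
  c0 = (434.483386, 316.131829) px
  c1 = (526.998572, 359.437548) px
  c2 = (549.015102, 214.487976) px
  c3 = (459.298306, 183.941604) px
Planar DLT: solve 8×8 A·h = b for H (H[2,2]=1):
  H  [+271.57788 -251.45908 +490.95820]
  H  [+81.25276 +645.88272 +266.01193]
  H  [-0.40683 -0.26368 +1.00000]
B = K⁻¹H; ‖b₁‖=0.936601, ‖b₂‖=0.936601; λ = 2/(‖b₁‖+‖b₂‖) = 1.067690, sign → tz>0 ⇒ λ=+1.067690
r₁ = λ·B[:,0] = (+0.87215,+0.22511,-0.43436); r₂ = λ·B[:,1] = (-0.36885,+0.88583,-0.28153)
r₃ = r₁×r₂ = (+0.32140,+0.40575,+0.85561); SVD([r₁ r₂ r₃]) → R = UVᵀ:
  R  [+0.87215 -0.36885 +0.32140]
  R  [+0.22511 +0.88583 +0.40575]
  R  [-0.43436 -0.28153 +0.85561]
t = (+0.38778, +0.02758, +1.06769) m
tr R = 2.613591; θ = arccos((tr R − 1)/2) = 0.632088 rad = 36.216°
axis k = ((R−Rᵀ)₃₂, (R−Rᵀ)₁₃, (R−Rᵀ)₂₁) / (2 sinθ) = (-0.581624, +0.639575, +0.502650)
rvec = θ·k = (-0.367638, +0.404268, +0.317719)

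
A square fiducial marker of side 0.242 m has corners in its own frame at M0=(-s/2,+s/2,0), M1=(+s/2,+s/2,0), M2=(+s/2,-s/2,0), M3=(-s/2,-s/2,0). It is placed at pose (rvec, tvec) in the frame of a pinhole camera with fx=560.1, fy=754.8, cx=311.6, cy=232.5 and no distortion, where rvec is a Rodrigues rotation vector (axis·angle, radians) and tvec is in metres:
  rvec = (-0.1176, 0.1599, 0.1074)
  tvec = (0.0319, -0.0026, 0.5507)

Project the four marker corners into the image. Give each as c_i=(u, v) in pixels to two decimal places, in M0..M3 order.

c0=(210.26, 374.80) c1=(459.44, 420.04) c2=(481.21, 79.38) c3=(241.70, 59.45)

Intrinsics K: fx=560.1, fy=754.8, cx=311.6, cy=232.5
Marker side s = 0.242 m; corners in marker frame (Z=0):
  M0 = (-0.1210, +0.1210, 0)
  M1 = (+0.1210, +0.1210, 0)
  M2 = (+0.1210, -0.1210, 0)
  M3 = (-0.1210, -0.1210, 0)
rvec = (-0.1176, 0.1599, 0.1074), |rvec| = θ = 0.22568 rad = 12.931°
Rodrigues: sinθ=0.22377, 1−cosθ=0.02536; R = I + sinθ·[k]× + (1−cosθ)·[k]×²:
    [+0.98153 -0.11585 +0.15226]
    [+0.09713 +0.98737 +0.12515]
    [-0.16483 -0.10805 +0.98038]
t = (0.0319, -0.0026, 0.5507) m
M0: Pc = R·M0+t = (-0.10088, +0.10512, +0.55757); u = 560.1·(-0.10088)/0.55757 + 311.6 = 210.2593, v = 754.8·(+0.10512)/0.55757 + 232.5 = 374.8033
M1: Pc = R·M1+t = (+0.13665, +0.12862, +0.51768); u = 560.1·(+0.13665)/0.51768 + 311.6 = 459.4436, v = 754.8·(+0.12862)/0.51768 + 232.5 = 420.0399
M2: Pc = R·M2+t = (+0.16468, -0.11032, +0.54383); u = 560.1·(+0.16468)/0.54383 + 311.6 = 481.2100, v = 754.8·(-0.11032)/0.54383 + 232.5 = 79.3838
M3: Pc = R·M3+t = (-0.07285, -0.13382, +0.58372); u = 560.1·(-0.07285)/0.58372 + 311.6 = 241.7011, v = 754.8·(-0.13382)/0.58372 + 232.5 = 59.4533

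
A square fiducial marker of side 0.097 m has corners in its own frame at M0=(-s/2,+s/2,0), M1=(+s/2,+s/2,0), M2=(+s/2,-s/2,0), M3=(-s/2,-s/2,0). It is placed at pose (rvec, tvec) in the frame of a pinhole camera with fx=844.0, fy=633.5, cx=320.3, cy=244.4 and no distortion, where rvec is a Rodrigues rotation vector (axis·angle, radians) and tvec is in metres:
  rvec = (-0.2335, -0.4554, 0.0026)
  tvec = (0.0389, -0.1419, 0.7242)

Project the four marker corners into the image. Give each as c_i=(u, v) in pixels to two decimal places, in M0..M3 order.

c0=(317.52, 155.32) c1=(417.84, 165.00) c2=(409.68, 88.19) c3=(311.93, 74.26)

Intrinsics K: fx=844.0, fy=633.5, cx=320.3, cy=244.4
Marker side s = 0.097 m; corners in marker frame (Z=0):
  M0 = (-0.0485, +0.0485, 0)
  M1 = (+0.0485, +0.0485, 0)
  M2 = (+0.0485, -0.0485, 0)
  M3 = (-0.0485, -0.0485, 0)
rvec = (-0.2335, -0.4554, 0.0026), |rvec| = θ = 0.51178 rad = 29.323°
Rodrigues: sinθ=0.48973, 1−cosθ=0.12813; R = I + sinθ·[k]× + (1−cosθ)·[k]×²:
    [+0.89855 +0.04953 -0.43608]
    [+0.05451 +0.97333 +0.22286]
    [+0.43548 -0.22402 +0.87188]
t = (0.0389, -0.1419, 0.7242) m
M0: Pc = R·M0+t = (-0.00228, -0.09734, +0.69221); u = 844.0·(-0.00228)/0.69221 + 320.3 = 317.5234, v = 633.5·(-0.09734)/0.69221 + 244.4 = 155.3190
M1: Pc = R·M1+t = (+0.08488, -0.09205, +0.73446); u = 844.0·(+0.08488)/0.73446 + 320.3 = 417.8417, v = 633.5·(-0.09205)/0.73446 + 244.4 = 165.0027
M2: Pc = R·M2+t = (+0.08008, -0.18646, +0.75619); u = 844.0·(+0.08008)/0.75619 + 320.3 = 409.6765, v = 633.5·(-0.18646)/0.75619 + 244.4 = 88.1895
M3: Pc = R·M3+t = (-0.00708, -0.19175, +0.71394); u = 844.0·(-0.00708)/0.71394 + 320.3 = 311.9283, v = 633.5·(-0.19175)/0.71394 + 244.4 = 74.2557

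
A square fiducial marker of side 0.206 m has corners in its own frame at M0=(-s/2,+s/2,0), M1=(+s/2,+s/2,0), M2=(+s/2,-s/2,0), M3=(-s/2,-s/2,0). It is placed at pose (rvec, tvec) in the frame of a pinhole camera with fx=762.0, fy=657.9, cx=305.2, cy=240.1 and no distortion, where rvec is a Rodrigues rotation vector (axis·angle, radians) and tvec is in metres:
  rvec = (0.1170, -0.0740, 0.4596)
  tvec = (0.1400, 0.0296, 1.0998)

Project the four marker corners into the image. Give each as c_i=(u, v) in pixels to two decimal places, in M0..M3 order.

Intrinsics K: fx=762.0, fy=657.9, cx=305.2, cy=240.1
Marker side s = 0.206 m; corners in marker frame (Z=0):
  M0 = (-0.1030, +0.1030, 0)
  M1 = (+0.1030, +0.1030, 0)
  M2 = (+0.1030, -0.1030, 0)
  M3 = (-0.1030, -0.1030, 0)
rvec = (0.1170, -0.0740, 0.4596), |rvec| = θ = 0.48000 rad = 27.502°
Rodrigues: sinθ=0.46178, 1−cosθ=0.11300; R = I + sinθ·[k]× + (1−cosθ)·[k]×²:
    [+0.89371 -0.44640 -0.04482]
    [+0.43791 +0.88968 -0.12924]
    [+0.09757 +0.09588 +0.99060]
t = (0.1400, 0.0296, 1.0998) m
M0: Pc = R·M0+t = (+0.00197, +0.07613, +1.09963); u = 762.0·(+0.00197)/1.09963 + 305.2 = 306.5642, v = 657.9·(+0.07613)/1.09963 + 240.1 = 285.6498
M1: Pc = R·M1+t = (+0.18607, +0.16634, +1.11972); u = 762.0·(+0.18607)/1.11972 + 305.2 = 431.8272, v = 657.9·(+0.16634)/1.11972 + 240.1 = 337.8349
M2: Pc = R·M2+t = (+0.27803, -0.01693, +1.09997); u = 762.0·(+0.27803)/1.09997 + 305.2 = 497.8045, v = 657.9·(-0.01693)/1.09997 + 240.1 = 229.9724
M3: Pc = R·M3+t = (+0.09393, -0.10714, +1.07988); u = 762.0·(+0.09393)/1.07988 + 305.2 = 371.4784, v = 657.9·(-0.10714)/1.07988 + 240.1 = 174.8253

c0=(306.56, 285.65) c1=(431.83, 337.83) c2=(497.80, 229.97) c3=(371.48, 174.83)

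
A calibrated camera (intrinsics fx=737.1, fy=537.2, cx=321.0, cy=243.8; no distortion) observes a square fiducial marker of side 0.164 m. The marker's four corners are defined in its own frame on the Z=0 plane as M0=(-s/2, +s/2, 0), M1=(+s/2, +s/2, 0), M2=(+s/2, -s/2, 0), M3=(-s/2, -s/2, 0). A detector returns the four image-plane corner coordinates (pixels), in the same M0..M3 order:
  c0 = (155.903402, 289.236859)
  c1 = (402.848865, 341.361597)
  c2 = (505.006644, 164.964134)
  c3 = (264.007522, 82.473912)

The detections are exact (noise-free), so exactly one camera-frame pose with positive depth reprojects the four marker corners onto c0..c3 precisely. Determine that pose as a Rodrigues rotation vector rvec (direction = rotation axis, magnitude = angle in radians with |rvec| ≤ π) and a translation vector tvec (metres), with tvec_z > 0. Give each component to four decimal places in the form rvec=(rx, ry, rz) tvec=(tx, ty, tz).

rvec=(0.1721, -0.3673, 0.3573) tvec=(0.0109, -0.0160, 0.4291)

Intrinsics K: fx=737.1, fy=537.2, cx=321.0, cy=243.8
Marker side s = 0.164 m; corners in marker frame (Z=0):
  M0 = (-0.0820, +0.0820, 0)
  M1 = (+0.0820, +0.0820, 0)
  M2 = (+0.0820, -0.0820, 0)
  M3 = (-0.0820, -0.0820, 0)
Detected image corners:
  c0 = (155.903402, 289.236859) px
  c1 = (402.848865, 341.361597) px
  c2 = (505.006644, 164.964134) px
  c3 = (264.007522, 82.473912) px
Planar DLT: solve 8×8 A·h = b for H (H[2,2]=1):
  H  [+1781.66219 -562.50810 +339.78878]
  H  [+602.85296 +1212.51968 +223.77789]
  H  [+0.88474 +0.23263 +1.00000]
B = K⁻¹H; ‖b₁‖=2.330340, ‖b₂‖=2.330340; λ = 2/(‖b₁‖+‖b₂‖) = 0.429122, sign → tz>0 ⇒ λ=+0.429122
r₁ = λ·B[:,0] = (+0.87190,+0.30926,+0.37966); r₂ = λ·B[:,1] = (-0.37095,+0.92327,+0.09983)
r₃ = r₁×r₂ = (-0.31966,-0.22787,+0.91972); SVD([r₁ r₂ r₃]) → R = UVᵀ:
  R  [+0.87190 -0.37095 -0.31966]
  R  [+0.30926 +0.92327 -0.22787]
  R  [+0.37966 +0.09983 +0.91972]
t = (+0.01094, -0.01599, +0.42912) m
tr R = 2.714899; θ = arccos((tr R − 1)/2) = 0.540504 rad = 30.969°
axis k = ((R−Rᵀ)₃₂, (R−Rᵀ)₁₃, (R−Rᵀ)₂₁) / (2 sinθ) = (+0.318422, -0.679516, +0.660958)
rvec = θ·k = (+0.172108, -0.367281, +0.357250)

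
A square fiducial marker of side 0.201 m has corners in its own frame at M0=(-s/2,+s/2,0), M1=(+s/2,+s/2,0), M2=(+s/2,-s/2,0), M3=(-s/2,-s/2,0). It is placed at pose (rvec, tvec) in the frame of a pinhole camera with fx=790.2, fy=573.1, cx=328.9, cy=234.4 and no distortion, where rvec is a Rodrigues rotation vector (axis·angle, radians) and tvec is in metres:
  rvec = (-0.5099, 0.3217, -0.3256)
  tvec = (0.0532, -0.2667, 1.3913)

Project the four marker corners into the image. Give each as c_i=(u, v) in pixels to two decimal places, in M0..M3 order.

c0=(320.26, 173.02) c1=(428.42, 137.79) c2=(396.30, 78.15) c3=(296.83, 112.64)

Intrinsics K: fx=790.2, fy=573.1, cx=328.9, cy=234.4
Marker side s = 0.201 m; corners in marker frame (Z=0):
  M0 = (-0.1005, +0.1005, 0)
  M1 = (+0.1005, +0.1005, 0)
  M2 = (+0.1005, -0.1005, 0)
  M3 = (-0.1005, -0.1005, 0)
rvec = (-0.5099, 0.3217, -0.3256), |rvec| = θ = 0.68520 rad = 39.259°
Rodrigues: sinθ=0.63283, 1−cosθ=0.22571; R = I + sinθ·[k]× + (1−cosθ)·[k]×²:
    [+0.89928 +0.22185 +0.37693]
    [-0.37957 +0.82404 +0.42057]
    [-0.21730 -0.52128 +0.82526]
t = (0.0532, -0.2667, 1.3913) m
M0: Pc = R·M0+t = (-0.01488, -0.14574, +1.36075); u = 790.2·(-0.01488)/1.36075 + 328.9 = 320.2582, v = 573.1·(-0.14574)/1.36075 + 234.4 = 173.0208
M1: Pc = R·M1+t = (+0.16587, -0.22203, +1.31707); u = 790.2·(+0.16587)/1.31707 + 328.9 = 428.4190, v = 573.1·(-0.22203)/1.31707 + 234.4 = 137.7874
M2: Pc = R·M2+t = (+0.12128, -0.38766, +1.42185); u = 790.2·(+0.12128)/1.42185 + 328.9 = 396.3027, v = 573.1·(-0.38766)/1.42185 + 234.4 = 78.1460
M3: Pc = R·M3+t = (-0.05947, -0.31137, +1.46553); u = 790.2·(-0.05947)/1.46553 + 328.9 = 296.8320, v = 573.1·(-0.31137)/1.46553 + 234.4 = 112.6378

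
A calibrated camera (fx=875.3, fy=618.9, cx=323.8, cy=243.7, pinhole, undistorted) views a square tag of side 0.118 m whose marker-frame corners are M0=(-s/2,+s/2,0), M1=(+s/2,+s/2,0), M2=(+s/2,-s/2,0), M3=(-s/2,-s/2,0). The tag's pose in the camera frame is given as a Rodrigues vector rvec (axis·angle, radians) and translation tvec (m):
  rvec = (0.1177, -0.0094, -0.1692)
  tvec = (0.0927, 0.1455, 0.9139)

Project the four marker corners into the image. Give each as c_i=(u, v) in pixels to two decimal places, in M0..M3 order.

Intrinsics K: fx=875.3, fy=618.9, cx=323.8, cy=243.7
Marker side s = 0.118 m; corners in marker frame (Z=0):
  M0 = (-0.0590, +0.0590, 0)
  M1 = (+0.0590, +0.0590, 0)
  M2 = (+0.0590, -0.0590, 0)
  M3 = (-0.0590, -0.0590, 0)
rvec = (0.1177, -0.0094, -0.1692), |rvec| = θ = 0.20633 rad = 11.822°
Rodrigues: sinθ=0.20486, 1−cosθ=0.02121; R = I + sinθ·[k]× + (1−cosθ)·[k]×²:
    [+0.98569 +0.16745 -0.01926]
    [-0.16855 +0.97883 -0.11607]
    [-0.00059 +0.11766 +0.99305]
t = (0.0927, 0.1455, 0.9139) m
M0: Pc = R·M0+t = (+0.04442, +0.21320, +0.92088); u = 875.3·(+0.04442)/0.92088 + 323.8 = 366.0251, v = 618.9·(+0.21320)/0.92088 + 243.7 = 386.9840
M1: Pc = R·M1+t = (+0.16074, +0.19331, +0.92081); u = 875.3·(+0.16074)/0.92081 + 323.8 = 476.5918, v = 618.9·(+0.19331)/0.92081 + 243.7 = 373.6267
M2: Pc = R·M2+t = (+0.14098, +0.07780, +0.90692); u = 875.3·(+0.14098)/0.90692 + 323.8 = 459.8606, v = 618.9·(+0.07780)/0.90692 + 243.7 = 296.7949
M3: Pc = R·M3+t = (+0.02466, +0.09769, +0.90699); u = 875.3·(+0.02466)/0.90699 + 323.8 = 347.6027, v = 618.9·(+0.09769)/0.90699 + 243.7 = 310.3626

c0=(366.03, 386.98) c1=(476.59, 373.63) c2=(459.86, 296.79) c3=(347.60, 310.36)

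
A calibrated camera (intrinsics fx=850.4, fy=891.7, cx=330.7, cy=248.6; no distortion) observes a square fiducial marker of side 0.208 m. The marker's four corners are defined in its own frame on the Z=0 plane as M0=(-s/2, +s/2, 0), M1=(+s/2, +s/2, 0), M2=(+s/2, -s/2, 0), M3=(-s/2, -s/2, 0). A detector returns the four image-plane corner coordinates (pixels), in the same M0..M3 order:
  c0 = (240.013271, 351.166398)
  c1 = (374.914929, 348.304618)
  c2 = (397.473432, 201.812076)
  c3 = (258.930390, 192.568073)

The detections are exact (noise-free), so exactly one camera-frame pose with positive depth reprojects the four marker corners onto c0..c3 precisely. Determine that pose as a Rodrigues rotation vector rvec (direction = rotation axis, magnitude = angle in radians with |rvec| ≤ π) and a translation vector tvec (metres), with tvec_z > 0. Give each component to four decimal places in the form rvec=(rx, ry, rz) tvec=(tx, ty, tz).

Intrinsics K: fx=850.4, fy=891.7, cx=330.7, cy=248.6
Marker side s = 0.208 m; corners in marker frame (Z=0):
  M0 = (-0.1040, +0.1040, 0)
  M1 = (+0.1040, +0.1040, 0)
  M2 = (+0.1040, -0.1040, 0)
  M3 = (-0.1040, -0.1040, 0)
Detected image corners:
  c0 = (240.013271, 351.166398) px
  c1 = (374.914929, 348.304618) px
  c2 = (397.473432, 201.812076) px
  c3 = (258.930390, 192.568073) px
Planar DLT: solve 8×8 A·h = b for H (H[2,2]=1):
  H  [+777.18136 -41.14168 +320.31811]
  H  [+118.05547 +782.92867 +274.99554]
  H  [+0.37765 +0.18533 +1.00000]
B = K⁻¹H; ‖b₁‖=0.855400, ‖b₂‖=0.855400; λ = 2/(‖b₁‖+‖b₂‖) = 1.169044, sign → tz>0 ⇒ λ=+1.169044
r₁ = λ·B[:,0] = (+0.89670,+0.03169,+0.44149); r₂ = λ·B[:,1] = (-0.14081,+0.96604,+0.21666)
r₃ = r₁×r₂ = (-0.41964,-0.25644,+0.87071); SVD([r₁ r₂ r₃]) → R = UVᵀ:
  R  [+0.89670 -0.14081 -0.41964]
  R  [+0.03169 +0.96604 -0.25644]
  R  [+0.44149 +0.21666 +0.87071]
t = (-0.01427, +0.03461, +1.16904) m
tr R = 2.733458; θ = arccos((tr R − 1)/2) = 0.522190 rad = 29.919°
axis k = ((R−Rᵀ)₃₂, (R−Rᵀ)₁₃, (R−Rᵀ)₂₁) / (2 sinθ) = (+0.474256, -0.863238, +0.172920)
rvec = θ·k = (+0.247652, -0.450774, +0.090297)

rvec=(0.2477, -0.4508, 0.0903) tvec=(-0.0143, 0.0346, 1.1690)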